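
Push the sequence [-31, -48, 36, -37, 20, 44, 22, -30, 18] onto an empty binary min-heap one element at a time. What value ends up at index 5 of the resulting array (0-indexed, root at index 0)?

Insert -31:
  append -31 at index 0 → [-31] (no swap needed)
Insert -48:
  append -48 at index 1 → [-31, -48]
  -48 < parent -31 at index 0, swap → [-48, -31]
Insert 36:
  append 36 at index 2 → [-48, -31, 36] (no swap needed)
Insert -37:
  append -37 at index 3 → [-48, -31, 36, -37]
  -37 < parent -31 at index 1, swap → [-48, -37, 36, -31]
Insert 20:
  append 20 at index 4 → [-48, -37, 36, -31, 20] (no swap needed)
Insert 44:
  append 44 at index 5 → [-48, -37, 36, -31, 20, 44] (no swap needed)
Insert 22:
  append 22 at index 6 → [-48, -37, 36, -31, 20, 44, 22]
  22 < parent 36 at index 2, swap → [-48, -37, 22, -31, 20, 44, 36]
Insert -30:
  append -30 at index 7 → [-48, -37, 22, -31, 20, 44, 36, -30] (no swap needed)
Insert 18:
  append 18 at index 8 → [-48, -37, 22, -31, 20, 44, 36, -30, 18] (no swap needed)
resulting array: [-48, -37, 22, -31, 20, 44, 36, -30, 18]

44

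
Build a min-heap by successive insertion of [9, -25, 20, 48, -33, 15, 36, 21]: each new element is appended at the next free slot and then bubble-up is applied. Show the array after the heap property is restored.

[-33, -25, 15, 21, 9, 20, 36, 48]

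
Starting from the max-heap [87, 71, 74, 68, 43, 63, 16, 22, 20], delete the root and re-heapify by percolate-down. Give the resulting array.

remove root 87; move last element 20 to root → [20, 71, 74, 68, 43, 63, 16, 22]
20 vs larger child 74 at index 2, swap → [74, 71, 20, 68, 43, 63, 16, 22]
20 vs larger child 63 at index 5, swap → [74, 71, 63, 68, 43, 20, 16, 22]

[74, 71, 63, 68, 43, 20, 16, 22]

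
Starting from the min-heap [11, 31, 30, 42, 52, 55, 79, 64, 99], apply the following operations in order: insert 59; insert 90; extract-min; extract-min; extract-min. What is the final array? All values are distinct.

[42, 52, 55, 59, 99, 90, 79, 64]

insert 59:
  append 59 at index 9 → [11, 31, 30, 42, 52, 55, 79, 64, 99, 59] (no swap needed)
insert 90:
  append 90 at index 10 → [11, 31, 30, 42, 52, 55, 79, 64, 99, 59, 90] (no swap needed)
extract-min → returns 11:
  remove root 11; move last element 90 to root → [90, 31, 30, 42, 52, 55, 79, 64, 99, 59]
  90 vs smaller child 30 at index 2, swap → [30, 31, 90, 42, 52, 55, 79, 64, 99, 59]
  90 vs smaller child 55 at index 5, swap → [30, 31, 55, 42, 52, 90, 79, 64, 99, 59]
extract-min → returns 30:
  remove root 30; move last element 59 to root → [59, 31, 55, 42, 52, 90, 79, 64, 99]
  59 vs smaller child 31 at index 1, swap → [31, 59, 55, 42, 52, 90, 79, 64, 99]
  59 vs smaller child 42 at index 3, swap → [31, 42, 55, 59, 52, 90, 79, 64, 99]
extract-min → returns 31:
  remove root 31; move last element 99 to root → [99, 42, 55, 59, 52, 90, 79, 64]
  99 vs smaller child 42 at index 1, swap → [42, 99, 55, 59, 52, 90, 79, 64]
  99 vs smaller child 52 at index 4, swap → [42, 52, 55, 59, 99, 90, 79, 64]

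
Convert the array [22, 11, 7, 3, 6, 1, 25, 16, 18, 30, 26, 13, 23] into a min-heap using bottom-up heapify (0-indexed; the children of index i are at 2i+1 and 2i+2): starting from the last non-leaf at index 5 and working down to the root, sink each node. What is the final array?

sift down from index 5: already satisfies heap property
sift down from index 4: already satisfies heap property
sift down from index 3: already satisfies heap property
sift down from index 2:
  7 vs smaller child 1 at index 5, swap → [22, 11, 1, 3, 6, 7, 25, 16, 18, 30, 26, 13, 23]
sift down from index 1:
  11 vs smaller child 3 at index 3, swap → [22, 3, 1, 11, 6, 7, 25, 16, 18, 30, 26, 13, 23]
sift down from index 0:
  22 vs smaller child 1 at index 2, swap → [1, 3, 22, 11, 6, 7, 25, 16, 18, 30, 26, 13, 23]
  22 vs smaller child 7 at index 5, swap → [1, 3, 7, 11, 6, 22, 25, 16, 18, 30, 26, 13, 23]
  22 vs smaller child 13 at index 11, swap → [1, 3, 7, 11, 6, 13, 25, 16, 18, 30, 26, 22, 23]

[1, 3, 7, 11, 6, 13, 25, 16, 18, 30, 26, 22, 23]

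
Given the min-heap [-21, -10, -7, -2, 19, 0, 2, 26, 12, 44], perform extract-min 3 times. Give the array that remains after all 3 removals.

[-2, 12, 0, 26, 19, 44, 2]

extract-min #1 returns -21:
  remove root -21; move last element 44 to root → [44, -10, -7, -2, 19, 0, 2, 26, 12]
  44 vs smaller child -10 at index 1, swap → [-10, 44, -7, -2, 19, 0, 2, 26, 12]
  44 vs smaller child -2 at index 3, swap → [-10, -2, -7, 44, 19, 0, 2, 26, 12]
  44 vs smaller child 12 at index 8, swap → [-10, -2, -7, 12, 19, 0, 2, 26, 44]
extract-min #2 returns -10:
  remove root -10; move last element 44 to root → [44, -2, -7, 12, 19, 0, 2, 26]
  44 vs smaller child -7 at index 2, swap → [-7, -2, 44, 12, 19, 0, 2, 26]
  44 vs smaller child 0 at index 5, swap → [-7, -2, 0, 12, 19, 44, 2, 26]
extract-min #3 returns -7:
  remove root -7; move last element 26 to root → [26, -2, 0, 12, 19, 44, 2]
  26 vs smaller child -2 at index 1, swap → [-2, 26, 0, 12, 19, 44, 2]
  26 vs smaller child 12 at index 3, swap → [-2, 12, 0, 26, 19, 44, 2]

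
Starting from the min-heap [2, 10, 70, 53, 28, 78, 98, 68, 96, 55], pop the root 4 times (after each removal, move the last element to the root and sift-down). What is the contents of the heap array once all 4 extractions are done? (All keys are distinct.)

[55, 68, 70, 98, 96, 78]

extract-min #1 returns 2:
  remove root 2; move last element 55 to root → [55, 10, 70, 53, 28, 78, 98, 68, 96]
  55 vs smaller child 10 at index 1, swap → [10, 55, 70, 53, 28, 78, 98, 68, 96]
  55 vs smaller child 28 at index 4, swap → [10, 28, 70, 53, 55, 78, 98, 68, 96]
extract-min #2 returns 10:
  remove root 10; move last element 96 to root → [96, 28, 70, 53, 55, 78, 98, 68]
  96 vs smaller child 28 at index 1, swap → [28, 96, 70, 53, 55, 78, 98, 68]
  96 vs smaller child 53 at index 3, swap → [28, 53, 70, 96, 55, 78, 98, 68]
  96 vs only child 68 at index 7, swap → [28, 53, 70, 68, 55, 78, 98, 96]
extract-min #3 returns 28:
  remove root 28; move last element 96 to root → [96, 53, 70, 68, 55, 78, 98]
  96 vs smaller child 53 at index 1, swap → [53, 96, 70, 68, 55, 78, 98]
  96 vs smaller child 55 at index 4, swap → [53, 55, 70, 68, 96, 78, 98]
extract-min #4 returns 53:
  remove root 53; move last element 98 to root → [98, 55, 70, 68, 96, 78]
  98 vs smaller child 55 at index 1, swap → [55, 98, 70, 68, 96, 78]
  98 vs smaller child 68 at index 3, swap → [55, 68, 70, 98, 96, 78]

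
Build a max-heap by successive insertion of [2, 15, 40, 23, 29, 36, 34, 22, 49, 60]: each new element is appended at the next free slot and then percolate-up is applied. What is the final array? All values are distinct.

Insert 2:
  append 2 at index 0 → [2] (no swap needed)
Insert 15:
  append 15 at index 1 → [2, 15]
  15 > parent 2 at index 0, swap → [15, 2]
Insert 40:
  append 40 at index 2 → [15, 2, 40]
  40 > parent 15 at index 0, swap → [40, 2, 15]
Insert 23:
  append 23 at index 3 → [40, 2, 15, 23]
  23 > parent 2 at index 1, swap → [40, 23, 15, 2]
Insert 29:
  append 29 at index 4 → [40, 23, 15, 2, 29]
  29 > parent 23 at index 1, swap → [40, 29, 15, 2, 23]
Insert 36:
  append 36 at index 5 → [40, 29, 15, 2, 23, 36]
  36 > parent 15 at index 2, swap → [40, 29, 36, 2, 23, 15]
Insert 34:
  append 34 at index 6 → [40, 29, 36, 2, 23, 15, 34] (no swap needed)
Insert 22:
  append 22 at index 7 → [40, 29, 36, 2, 23, 15, 34, 22]
  22 > parent 2 at index 3, swap → [40, 29, 36, 22, 23, 15, 34, 2]
Insert 49:
  append 49 at index 8 → [40, 29, 36, 22, 23, 15, 34, 2, 49]
  49 > parent 22 at index 3, swap → [40, 29, 36, 49, 23, 15, 34, 2, 22]
  49 > parent 29 at index 1, swap → [40, 49, 36, 29, 23, 15, 34, 2, 22]
  49 > parent 40 at index 0, swap → [49, 40, 36, 29, 23, 15, 34, 2, 22]
Insert 60:
  append 60 at index 9 → [49, 40, 36, 29, 23, 15, 34, 2, 22, 60]
  60 > parent 23 at index 4, swap → [49, 40, 36, 29, 60, 15, 34, 2, 22, 23]
  60 > parent 40 at index 1, swap → [49, 60, 36, 29, 40, 15, 34, 2, 22, 23]
  60 > parent 49 at index 0, swap → [60, 49, 36, 29, 40, 15, 34, 2, 22, 23]

[60, 49, 36, 29, 40, 15, 34, 2, 22, 23]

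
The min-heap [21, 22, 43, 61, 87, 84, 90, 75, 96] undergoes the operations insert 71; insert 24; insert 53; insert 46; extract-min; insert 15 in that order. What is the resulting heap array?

[15, 24, 22, 61, 53, 43, 90, 75, 96, 87, 71, 84, 46]

insert 71:
  append 71 at index 9 → [21, 22, 43, 61, 87, 84, 90, 75, 96, 71]
  71 < parent 87 at index 4, swap → [21, 22, 43, 61, 71, 84, 90, 75, 96, 87]
insert 24:
  append 24 at index 10 → [21, 22, 43, 61, 71, 84, 90, 75, 96, 87, 24]
  24 < parent 71 at index 4, swap → [21, 22, 43, 61, 24, 84, 90, 75, 96, 87, 71]
insert 53:
  append 53 at index 11 → [21, 22, 43, 61, 24, 84, 90, 75, 96, 87, 71, 53]
  53 < parent 84 at index 5, swap → [21, 22, 43, 61, 24, 53, 90, 75, 96, 87, 71, 84]
insert 46:
  append 46 at index 12 → [21, 22, 43, 61, 24, 53, 90, 75, 96, 87, 71, 84, 46]
  46 < parent 53 at index 5, swap → [21, 22, 43, 61, 24, 46, 90, 75, 96, 87, 71, 84, 53]
extract-min → returns 21:
  remove root 21; move last element 53 to root → [53, 22, 43, 61, 24, 46, 90, 75, 96, 87, 71, 84]
  53 vs smaller child 22 at index 1, swap → [22, 53, 43, 61, 24, 46, 90, 75, 96, 87, 71, 84]
  53 vs smaller child 24 at index 4, swap → [22, 24, 43, 61, 53, 46, 90, 75, 96, 87, 71, 84]
insert 15:
  append 15 at index 12 → [22, 24, 43, 61, 53, 46, 90, 75, 96, 87, 71, 84, 15]
  15 < parent 46 at index 5, swap → [22, 24, 43, 61, 53, 15, 90, 75, 96, 87, 71, 84, 46]
  15 < parent 43 at index 2, swap → [22, 24, 15, 61, 53, 43, 90, 75, 96, 87, 71, 84, 46]
  15 < parent 22 at index 0, swap → [15, 24, 22, 61, 53, 43, 90, 75, 96, 87, 71, 84, 46]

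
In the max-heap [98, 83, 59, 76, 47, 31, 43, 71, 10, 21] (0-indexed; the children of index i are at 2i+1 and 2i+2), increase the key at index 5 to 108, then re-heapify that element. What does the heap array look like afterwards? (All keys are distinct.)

set index 5 from 31 to 108 → [98, 83, 59, 76, 47, 108, 43, 71, 10, 21]
108 > parent 59 at index 2, swap → [98, 83, 108, 76, 47, 59, 43, 71, 10, 21]
108 > parent 98 at index 0, swap → [108, 83, 98, 76, 47, 59, 43, 71, 10, 21]

[108, 83, 98, 76, 47, 59, 43, 71, 10, 21]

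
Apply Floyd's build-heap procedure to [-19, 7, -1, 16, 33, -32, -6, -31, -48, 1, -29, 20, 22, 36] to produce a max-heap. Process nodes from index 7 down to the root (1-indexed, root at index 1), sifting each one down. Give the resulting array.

sift down from index 7:
  -6 vs only child 36 at index 14, swap → [-19, 7, -1, 16, 33, -32, 36, -31, -48, 1, -29, 20, 22, -6]
sift down from index 6:
  -32 vs larger child 22 at index 13, swap → [-19, 7, -1, 16, 33, 22, 36, -31, -48, 1, -29, 20, -32, -6]
sift down from index 5: already satisfies heap property
sift down from index 4: already satisfies heap property
sift down from index 3:
  -1 vs larger child 36 at index 7, swap → [-19, 7, 36, 16, 33, 22, -1, -31, -48, 1, -29, 20, -32, -6]
sift down from index 2:
  7 vs larger child 33 at index 5, swap → [-19, 33, 36, 16, 7, 22, -1, -31, -48, 1, -29, 20, -32, -6]
sift down from index 1:
  -19 vs larger child 36 at index 3, swap → [36, 33, -19, 16, 7, 22, -1, -31, -48, 1, -29, 20, -32, -6]
  -19 vs larger child 22 at index 6, swap → [36, 33, 22, 16, 7, -19, -1, -31, -48, 1, -29, 20, -32, -6]
  -19 vs larger child 20 at index 12, swap → [36, 33, 22, 16, 7, 20, -1, -31, -48, 1, -29, -19, -32, -6]

[36, 33, 22, 16, 7, 20, -1, -31, -48, 1, -29, -19, -32, -6]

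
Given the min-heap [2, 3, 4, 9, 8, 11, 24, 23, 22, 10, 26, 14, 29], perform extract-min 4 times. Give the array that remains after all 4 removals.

extract-min #1 returns 2:
  remove root 2; move last element 29 to root → [29, 3, 4, 9, 8, 11, 24, 23, 22, 10, 26, 14]
  29 vs smaller child 3 at index 1, swap → [3, 29, 4, 9, 8, 11, 24, 23, 22, 10, 26, 14]
  29 vs smaller child 8 at index 4, swap → [3, 8, 4, 9, 29, 11, 24, 23, 22, 10, 26, 14]
  29 vs smaller child 10 at index 9, swap → [3, 8, 4, 9, 10, 11, 24, 23, 22, 29, 26, 14]
extract-min #2 returns 3:
  remove root 3; move last element 14 to root → [14, 8, 4, 9, 10, 11, 24, 23, 22, 29, 26]
  14 vs smaller child 4 at index 2, swap → [4, 8, 14, 9, 10, 11, 24, 23, 22, 29, 26]
  14 vs smaller child 11 at index 5, swap → [4, 8, 11, 9, 10, 14, 24, 23, 22, 29, 26]
extract-min #3 returns 4:
  remove root 4; move last element 26 to root → [26, 8, 11, 9, 10, 14, 24, 23, 22, 29]
  26 vs smaller child 8 at index 1, swap → [8, 26, 11, 9, 10, 14, 24, 23, 22, 29]
  26 vs smaller child 9 at index 3, swap → [8, 9, 11, 26, 10, 14, 24, 23, 22, 29]
  26 vs smaller child 22 at index 8, swap → [8, 9, 11, 22, 10, 14, 24, 23, 26, 29]
extract-min #4 returns 8:
  remove root 8; move last element 29 to root → [29, 9, 11, 22, 10, 14, 24, 23, 26]
  29 vs smaller child 9 at index 1, swap → [9, 29, 11, 22, 10, 14, 24, 23, 26]
  29 vs smaller child 10 at index 4, swap → [9, 10, 11, 22, 29, 14, 24, 23, 26]

[9, 10, 11, 22, 29, 14, 24, 23, 26]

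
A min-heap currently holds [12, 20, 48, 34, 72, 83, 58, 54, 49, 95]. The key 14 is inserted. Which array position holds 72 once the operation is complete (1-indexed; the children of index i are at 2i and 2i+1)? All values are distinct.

11

append 14 at index 11 → [12, 20, 48, 34, 72, 83, 58, 54, 49, 95, 14]
14 < parent 72 at index 5, swap → [12, 20, 48, 34, 14, 83, 58, 54, 49, 95, 72]
14 < parent 20 at index 2, swap → [12, 14, 48, 34, 20, 83, 58, 54, 49, 95, 72]
resulting array: [12, 14, 48, 34, 20, 83, 58, 54, 49, 95, 72]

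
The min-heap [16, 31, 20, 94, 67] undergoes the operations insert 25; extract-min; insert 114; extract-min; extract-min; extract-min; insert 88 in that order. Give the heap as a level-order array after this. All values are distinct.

[67, 88, 114, 94]

insert 25:
  append 25 at index 5 → [16, 31, 20, 94, 67, 25] (no swap needed)
extract-min → returns 16:
  remove root 16; move last element 25 to root → [25, 31, 20, 94, 67]
  25 vs smaller child 20 at index 2, swap → [20, 31, 25, 94, 67]
insert 114:
  append 114 at index 5 → [20, 31, 25, 94, 67, 114] (no swap needed)
extract-min → returns 20:
  remove root 20; move last element 114 to root → [114, 31, 25, 94, 67]
  114 vs smaller child 25 at index 2, swap → [25, 31, 114, 94, 67]
extract-min → returns 25:
  remove root 25; move last element 67 to root → [67, 31, 114, 94]
  67 vs smaller child 31 at index 1, swap → [31, 67, 114, 94]
extract-min → returns 31:
  remove root 31; move last element 94 to root → [94, 67, 114]
  94 vs smaller child 67 at index 1, swap → [67, 94, 114]
insert 88:
  append 88 at index 3 → [67, 94, 114, 88]
  88 < parent 94 at index 1, swap → [67, 88, 114, 94]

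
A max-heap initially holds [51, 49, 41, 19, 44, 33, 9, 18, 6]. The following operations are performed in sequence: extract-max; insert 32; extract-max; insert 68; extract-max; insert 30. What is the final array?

extract-max → returns 51:
  remove root 51; move last element 6 to root → [6, 49, 41, 19, 44, 33, 9, 18]
  6 vs larger child 49 at index 1, swap → [49, 6, 41, 19, 44, 33, 9, 18]
  6 vs larger child 44 at index 4, swap → [49, 44, 41, 19, 6, 33, 9, 18]
insert 32:
  append 32 at index 8 → [49, 44, 41, 19, 6, 33, 9, 18, 32]
  32 > parent 19 at index 3, swap → [49, 44, 41, 32, 6, 33, 9, 18, 19]
extract-max → returns 49:
  remove root 49; move last element 19 to root → [19, 44, 41, 32, 6, 33, 9, 18]
  19 vs larger child 44 at index 1, swap → [44, 19, 41, 32, 6, 33, 9, 18]
  19 vs larger child 32 at index 3, swap → [44, 32, 41, 19, 6, 33, 9, 18]
insert 68:
  append 68 at index 8 → [44, 32, 41, 19, 6, 33, 9, 18, 68]
  68 > parent 19 at index 3, swap → [44, 32, 41, 68, 6, 33, 9, 18, 19]
  68 > parent 32 at index 1, swap → [44, 68, 41, 32, 6, 33, 9, 18, 19]
  68 > parent 44 at index 0, swap → [68, 44, 41, 32, 6, 33, 9, 18, 19]
extract-max → returns 68:
  remove root 68; move last element 19 to root → [19, 44, 41, 32, 6, 33, 9, 18]
  19 vs larger child 44 at index 1, swap → [44, 19, 41, 32, 6, 33, 9, 18]
  19 vs larger child 32 at index 3, swap → [44, 32, 41, 19, 6, 33, 9, 18]
insert 30:
  append 30 at index 8 → [44, 32, 41, 19, 6, 33, 9, 18, 30]
  30 > parent 19 at index 3, swap → [44, 32, 41, 30, 6, 33, 9, 18, 19]

[44, 32, 41, 30, 6, 33, 9, 18, 19]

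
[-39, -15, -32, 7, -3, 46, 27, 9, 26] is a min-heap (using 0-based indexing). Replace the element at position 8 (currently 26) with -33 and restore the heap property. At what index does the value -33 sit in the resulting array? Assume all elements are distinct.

1

set index 8 from 26 to -33 → [-39, -15, -32, 7, -3, 46, 27, 9, -33]
-33 < parent 7 at index 3, swap → [-39, -15, -32, -33, -3, 46, 27, 9, 7]
-33 < parent -15 at index 1, swap → [-39, -33, -32, -15, -3, 46, 27, 9, 7]
resulting array: [-39, -33, -32, -15, -3, 46, 27, 9, 7]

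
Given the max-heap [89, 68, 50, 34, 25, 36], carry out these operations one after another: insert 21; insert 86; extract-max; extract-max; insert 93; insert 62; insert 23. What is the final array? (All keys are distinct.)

insert 21:
  append 21 at index 6 → [89, 68, 50, 34, 25, 36, 21] (no swap needed)
insert 86:
  append 86 at index 7 → [89, 68, 50, 34, 25, 36, 21, 86]
  86 > parent 34 at index 3, swap → [89, 68, 50, 86, 25, 36, 21, 34]
  86 > parent 68 at index 1, swap → [89, 86, 50, 68, 25, 36, 21, 34]
extract-max → returns 89:
  remove root 89; move last element 34 to root → [34, 86, 50, 68, 25, 36, 21]
  34 vs larger child 86 at index 1, swap → [86, 34, 50, 68, 25, 36, 21]
  34 vs larger child 68 at index 3, swap → [86, 68, 50, 34, 25, 36, 21]
extract-max → returns 86:
  remove root 86; move last element 21 to root → [21, 68, 50, 34, 25, 36]
  21 vs larger child 68 at index 1, swap → [68, 21, 50, 34, 25, 36]
  21 vs larger child 34 at index 3, swap → [68, 34, 50, 21, 25, 36]
insert 93:
  append 93 at index 6 → [68, 34, 50, 21, 25, 36, 93]
  93 > parent 50 at index 2, swap → [68, 34, 93, 21, 25, 36, 50]
  93 > parent 68 at index 0, swap → [93, 34, 68, 21, 25, 36, 50]
insert 62:
  append 62 at index 7 → [93, 34, 68, 21, 25, 36, 50, 62]
  62 > parent 21 at index 3, swap → [93, 34, 68, 62, 25, 36, 50, 21]
  62 > parent 34 at index 1, swap → [93, 62, 68, 34, 25, 36, 50, 21]
insert 23:
  append 23 at index 8 → [93, 62, 68, 34, 25, 36, 50, 21, 23] (no swap needed)

[93, 62, 68, 34, 25, 36, 50, 21, 23]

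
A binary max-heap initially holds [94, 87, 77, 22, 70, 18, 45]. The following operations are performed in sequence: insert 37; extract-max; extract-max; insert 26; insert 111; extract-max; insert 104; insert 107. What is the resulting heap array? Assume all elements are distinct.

[107, 104, 45, 77, 22, 18, 26, 37, 70]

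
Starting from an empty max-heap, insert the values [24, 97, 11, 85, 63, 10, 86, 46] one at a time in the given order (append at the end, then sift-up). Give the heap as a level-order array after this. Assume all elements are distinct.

[97, 85, 86, 46, 63, 10, 11, 24]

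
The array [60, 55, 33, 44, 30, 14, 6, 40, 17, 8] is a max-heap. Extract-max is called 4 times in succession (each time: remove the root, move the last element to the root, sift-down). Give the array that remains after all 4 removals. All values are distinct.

[33, 30, 14, 17, 8, 6]

extract-max #1 returns 60:
  remove root 60; move last element 8 to root → [8, 55, 33, 44, 30, 14, 6, 40, 17]
  8 vs larger child 55 at index 1, swap → [55, 8, 33, 44, 30, 14, 6, 40, 17]
  8 vs larger child 44 at index 3, swap → [55, 44, 33, 8, 30, 14, 6, 40, 17]
  8 vs larger child 40 at index 7, swap → [55, 44, 33, 40, 30, 14, 6, 8, 17]
extract-max #2 returns 55:
  remove root 55; move last element 17 to root → [17, 44, 33, 40, 30, 14, 6, 8]
  17 vs larger child 44 at index 1, swap → [44, 17, 33, 40, 30, 14, 6, 8]
  17 vs larger child 40 at index 3, swap → [44, 40, 33, 17, 30, 14, 6, 8]
extract-max #3 returns 44:
  remove root 44; move last element 8 to root → [8, 40, 33, 17, 30, 14, 6]
  8 vs larger child 40 at index 1, swap → [40, 8, 33, 17, 30, 14, 6]
  8 vs larger child 30 at index 4, swap → [40, 30, 33, 17, 8, 14, 6]
extract-max #4 returns 40:
  remove root 40; move last element 6 to root → [6, 30, 33, 17, 8, 14]
  6 vs larger child 33 at index 2, swap → [33, 30, 6, 17, 8, 14]
  6 vs only child 14 at index 5, swap → [33, 30, 14, 17, 8, 6]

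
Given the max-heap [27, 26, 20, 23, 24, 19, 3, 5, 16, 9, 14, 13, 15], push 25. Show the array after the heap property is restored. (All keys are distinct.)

append 25 at index 13 → [27, 26, 20, 23, 24, 19, 3, 5, 16, 9, 14, 13, 15, 25]
25 > parent 3 at index 6, swap → [27, 26, 20, 23, 24, 19, 25, 5, 16, 9, 14, 13, 15, 3]
25 > parent 20 at index 2, swap → [27, 26, 25, 23, 24, 19, 20, 5, 16, 9, 14, 13, 15, 3]

[27, 26, 25, 23, 24, 19, 20, 5, 16, 9, 14, 13, 15, 3]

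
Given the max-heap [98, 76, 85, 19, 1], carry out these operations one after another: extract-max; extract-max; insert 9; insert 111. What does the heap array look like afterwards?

[111, 76, 1, 9, 19]

extract-max → returns 98:
  remove root 98; move last element 1 to root → [1, 76, 85, 19]
  1 vs larger child 85 at index 2, swap → [85, 76, 1, 19]
extract-max → returns 85:
  remove root 85; move last element 19 to root → [19, 76, 1]
  19 vs larger child 76 at index 1, swap → [76, 19, 1]
insert 9:
  append 9 at index 3 → [76, 19, 1, 9] (no swap needed)
insert 111:
  append 111 at index 4 → [76, 19, 1, 9, 111]
  111 > parent 19 at index 1, swap → [76, 111, 1, 9, 19]
  111 > parent 76 at index 0, swap → [111, 76, 1, 9, 19]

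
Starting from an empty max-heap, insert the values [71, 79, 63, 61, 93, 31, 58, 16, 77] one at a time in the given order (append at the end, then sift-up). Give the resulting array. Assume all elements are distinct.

Insert 71:
  append 71 at index 0 → [71] (no swap needed)
Insert 79:
  append 79 at index 1 → [71, 79]
  79 > parent 71 at index 0, swap → [79, 71]
Insert 63:
  append 63 at index 2 → [79, 71, 63] (no swap needed)
Insert 61:
  append 61 at index 3 → [79, 71, 63, 61] (no swap needed)
Insert 93:
  append 93 at index 4 → [79, 71, 63, 61, 93]
  93 > parent 71 at index 1, swap → [79, 93, 63, 61, 71]
  93 > parent 79 at index 0, swap → [93, 79, 63, 61, 71]
Insert 31:
  append 31 at index 5 → [93, 79, 63, 61, 71, 31] (no swap needed)
Insert 58:
  append 58 at index 6 → [93, 79, 63, 61, 71, 31, 58] (no swap needed)
Insert 16:
  append 16 at index 7 → [93, 79, 63, 61, 71, 31, 58, 16] (no swap needed)
Insert 77:
  append 77 at index 8 → [93, 79, 63, 61, 71, 31, 58, 16, 77]
  77 > parent 61 at index 3, swap → [93, 79, 63, 77, 71, 31, 58, 16, 61]

[93, 79, 63, 77, 71, 31, 58, 16, 61]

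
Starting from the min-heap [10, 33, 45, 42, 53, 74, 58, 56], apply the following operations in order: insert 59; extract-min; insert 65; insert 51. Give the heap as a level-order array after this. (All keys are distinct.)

insert 59:
  append 59 at index 8 → [10, 33, 45, 42, 53, 74, 58, 56, 59] (no swap needed)
extract-min → returns 10:
  remove root 10; move last element 59 to root → [59, 33, 45, 42, 53, 74, 58, 56]
  59 vs smaller child 33 at index 1, swap → [33, 59, 45, 42, 53, 74, 58, 56]
  59 vs smaller child 42 at index 3, swap → [33, 42, 45, 59, 53, 74, 58, 56]
  59 vs only child 56 at index 7, swap → [33, 42, 45, 56, 53, 74, 58, 59]
insert 65:
  append 65 at index 8 → [33, 42, 45, 56, 53, 74, 58, 59, 65] (no swap needed)
insert 51:
  append 51 at index 9 → [33, 42, 45, 56, 53, 74, 58, 59, 65, 51]
  51 < parent 53 at index 4, swap → [33, 42, 45, 56, 51, 74, 58, 59, 65, 53]

[33, 42, 45, 56, 51, 74, 58, 59, 65, 53]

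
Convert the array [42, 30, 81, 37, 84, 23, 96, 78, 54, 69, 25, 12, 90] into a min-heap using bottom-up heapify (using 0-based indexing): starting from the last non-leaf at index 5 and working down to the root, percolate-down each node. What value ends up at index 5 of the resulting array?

sift down from index 5:
  23 vs smaller child 12 at index 11, swap → [42, 30, 81, 37, 84, 12, 96, 78, 54, 69, 25, 23, 90]
sift down from index 4:
  84 vs smaller child 25 at index 10, swap → [42, 30, 81, 37, 25, 12, 96, 78, 54, 69, 84, 23, 90]
sift down from index 3: already satisfies heap property
sift down from index 2:
  81 vs smaller child 12 at index 5, swap → [42, 30, 12, 37, 25, 81, 96, 78, 54, 69, 84, 23, 90]
  81 vs smaller child 23 at index 11, swap → [42, 30, 12, 37, 25, 23, 96, 78, 54, 69, 84, 81, 90]
sift down from index 1:
  30 vs smaller child 25 at index 4, swap → [42, 25, 12, 37, 30, 23, 96, 78, 54, 69, 84, 81, 90]
sift down from index 0:
  42 vs smaller child 12 at index 2, swap → [12, 25, 42, 37, 30, 23, 96, 78, 54, 69, 84, 81, 90]
  42 vs smaller child 23 at index 5, swap → [12, 25, 23, 37, 30, 42, 96, 78, 54, 69, 84, 81, 90]
resulting array: [12, 25, 23, 37, 30, 42, 96, 78, 54, 69, 84, 81, 90]

42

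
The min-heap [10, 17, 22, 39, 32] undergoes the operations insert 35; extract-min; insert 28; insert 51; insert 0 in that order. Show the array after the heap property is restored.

insert 35:
  append 35 at index 5 → [10, 17, 22, 39, 32, 35] (no swap needed)
extract-min → returns 10:
  remove root 10; move last element 35 to root → [35, 17, 22, 39, 32]
  35 vs smaller child 17 at index 1, swap → [17, 35, 22, 39, 32]
  35 vs smaller child 32 at index 4, swap → [17, 32, 22, 39, 35]
insert 28:
  append 28 at index 5 → [17, 32, 22, 39, 35, 28] (no swap needed)
insert 51:
  append 51 at index 6 → [17, 32, 22, 39, 35, 28, 51] (no swap needed)
insert 0:
  append 0 at index 7 → [17, 32, 22, 39, 35, 28, 51, 0]
  0 < parent 39 at index 3, swap → [17, 32, 22, 0, 35, 28, 51, 39]
  0 < parent 32 at index 1, swap → [17, 0, 22, 32, 35, 28, 51, 39]
  0 < parent 17 at index 0, swap → [0, 17, 22, 32, 35, 28, 51, 39]

[0, 17, 22, 32, 35, 28, 51, 39]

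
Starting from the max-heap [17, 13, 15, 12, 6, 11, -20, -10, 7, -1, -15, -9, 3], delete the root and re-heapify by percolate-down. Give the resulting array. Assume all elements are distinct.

[15, 13, 11, 12, 6, 3, -20, -10, 7, -1, -15, -9]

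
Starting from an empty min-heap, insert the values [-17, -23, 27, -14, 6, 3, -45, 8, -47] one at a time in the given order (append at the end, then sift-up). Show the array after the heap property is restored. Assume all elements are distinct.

[-47, -45, -23, -17, 6, 27, 3, 8, -14]

Insert -17:
  append -17 at index 0 → [-17] (no swap needed)
Insert -23:
  append -23 at index 1 → [-17, -23]
  -23 < parent -17 at index 0, swap → [-23, -17]
Insert 27:
  append 27 at index 2 → [-23, -17, 27] (no swap needed)
Insert -14:
  append -14 at index 3 → [-23, -17, 27, -14] (no swap needed)
Insert 6:
  append 6 at index 4 → [-23, -17, 27, -14, 6] (no swap needed)
Insert 3:
  append 3 at index 5 → [-23, -17, 27, -14, 6, 3]
  3 < parent 27 at index 2, swap → [-23, -17, 3, -14, 6, 27]
Insert -45:
  append -45 at index 6 → [-23, -17, 3, -14, 6, 27, -45]
  -45 < parent 3 at index 2, swap → [-23, -17, -45, -14, 6, 27, 3]
  -45 < parent -23 at index 0, swap → [-45, -17, -23, -14, 6, 27, 3]
Insert 8:
  append 8 at index 7 → [-45, -17, -23, -14, 6, 27, 3, 8] (no swap needed)
Insert -47:
  append -47 at index 8 → [-45, -17, -23, -14, 6, 27, 3, 8, -47]
  -47 < parent -14 at index 3, swap → [-45, -17, -23, -47, 6, 27, 3, 8, -14]
  -47 < parent -17 at index 1, swap → [-45, -47, -23, -17, 6, 27, 3, 8, -14]
  -47 < parent -45 at index 0, swap → [-47, -45, -23, -17, 6, 27, 3, 8, -14]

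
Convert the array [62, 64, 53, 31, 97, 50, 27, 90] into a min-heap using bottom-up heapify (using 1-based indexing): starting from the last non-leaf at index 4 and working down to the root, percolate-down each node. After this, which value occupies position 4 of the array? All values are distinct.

64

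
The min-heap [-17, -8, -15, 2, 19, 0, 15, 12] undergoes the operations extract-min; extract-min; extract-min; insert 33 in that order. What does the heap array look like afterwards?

extract-min → returns -17:
  remove root -17; move last element 12 to root → [12, -8, -15, 2, 19, 0, 15]
  12 vs smaller child -15 at index 2, swap → [-15, -8, 12, 2, 19, 0, 15]
  12 vs smaller child 0 at index 5, swap → [-15, -8, 0, 2, 19, 12, 15]
extract-min → returns -15:
  remove root -15; move last element 15 to root → [15, -8, 0, 2, 19, 12]
  15 vs smaller child -8 at index 1, swap → [-8, 15, 0, 2, 19, 12]
  15 vs smaller child 2 at index 3, swap → [-8, 2, 0, 15, 19, 12]
extract-min → returns -8:
  remove root -8; move last element 12 to root → [12, 2, 0, 15, 19]
  12 vs smaller child 0 at index 2, swap → [0, 2, 12, 15, 19]
insert 33:
  append 33 at index 5 → [0, 2, 12, 15, 19, 33] (no swap needed)

[0, 2, 12, 15, 19, 33]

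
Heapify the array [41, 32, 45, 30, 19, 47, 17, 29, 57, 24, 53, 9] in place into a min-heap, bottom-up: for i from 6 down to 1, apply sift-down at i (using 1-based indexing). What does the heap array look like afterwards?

[9, 19, 17, 29, 24, 45, 41, 30, 57, 32, 53, 47]

sift down from index 6:
  47 vs only child 9 at index 12, swap → [41, 32, 45, 30, 19, 9, 17, 29, 57, 24, 53, 47]
sift down from index 5: already satisfies heap property
sift down from index 4:
  30 vs smaller child 29 at index 8, swap → [41, 32, 45, 29, 19, 9, 17, 30, 57, 24, 53, 47]
sift down from index 3:
  45 vs smaller child 9 at index 6, swap → [41, 32, 9, 29, 19, 45, 17, 30, 57, 24, 53, 47]
sift down from index 2:
  32 vs smaller child 19 at index 5, swap → [41, 19, 9, 29, 32, 45, 17, 30, 57, 24, 53, 47]
  32 vs smaller child 24 at index 10, swap → [41, 19, 9, 29, 24, 45, 17, 30, 57, 32, 53, 47]
sift down from index 1:
  41 vs smaller child 9 at index 3, swap → [9, 19, 41, 29, 24, 45, 17, 30, 57, 32, 53, 47]
  41 vs smaller child 17 at index 7, swap → [9, 19, 17, 29, 24, 45, 41, 30, 57, 32, 53, 47]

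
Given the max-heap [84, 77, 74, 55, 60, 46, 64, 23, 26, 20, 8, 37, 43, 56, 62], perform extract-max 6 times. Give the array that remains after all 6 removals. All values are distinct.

[56, 55, 46, 26, 37, 20, 43, 23, 8]

extract-max #1 returns 84:
  remove root 84; move last element 62 to root → [62, 77, 74, 55, 60, 46, 64, 23, 26, 20, 8, 37, 43, 56]
  62 vs larger child 77 at index 1, swap → [77, 62, 74, 55, 60, 46, 64, 23, 26, 20, 8, 37, 43, 56]
extract-max #2 returns 77:
  remove root 77; move last element 56 to root → [56, 62, 74, 55, 60, 46, 64, 23, 26, 20, 8, 37, 43]
  56 vs larger child 74 at index 2, swap → [74, 62, 56, 55, 60, 46, 64, 23, 26, 20, 8, 37, 43]
  56 vs larger child 64 at index 6, swap → [74, 62, 64, 55, 60, 46, 56, 23, 26, 20, 8, 37, 43]
extract-max #3 returns 74:
  remove root 74; move last element 43 to root → [43, 62, 64, 55, 60, 46, 56, 23, 26, 20, 8, 37]
  43 vs larger child 64 at index 2, swap → [64, 62, 43, 55, 60, 46, 56, 23, 26, 20, 8, 37]
  43 vs larger child 56 at index 6, swap → [64, 62, 56, 55, 60, 46, 43, 23, 26, 20, 8, 37]
extract-max #4 returns 64:
  remove root 64; move last element 37 to root → [37, 62, 56, 55, 60, 46, 43, 23, 26, 20, 8]
  37 vs larger child 62 at index 1, swap → [62, 37, 56, 55, 60, 46, 43, 23, 26, 20, 8]
  37 vs larger child 60 at index 4, swap → [62, 60, 56, 55, 37, 46, 43, 23, 26, 20, 8]
extract-max #5 returns 62:
  remove root 62; move last element 8 to root → [8, 60, 56, 55, 37, 46, 43, 23, 26, 20]
  8 vs larger child 60 at index 1, swap → [60, 8, 56, 55, 37, 46, 43, 23, 26, 20]
  8 vs larger child 55 at index 3, swap → [60, 55, 56, 8, 37, 46, 43, 23, 26, 20]
  8 vs larger child 26 at index 8, swap → [60, 55, 56, 26, 37, 46, 43, 23, 8, 20]
extract-max #6 returns 60:
  remove root 60; move last element 20 to root → [20, 55, 56, 26, 37, 46, 43, 23, 8]
  20 vs larger child 56 at index 2, swap → [56, 55, 20, 26, 37, 46, 43, 23, 8]
  20 vs larger child 46 at index 5, swap → [56, 55, 46, 26, 37, 20, 43, 23, 8]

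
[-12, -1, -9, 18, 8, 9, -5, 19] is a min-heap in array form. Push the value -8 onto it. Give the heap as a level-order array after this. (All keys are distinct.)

append -8 at index 8 → [-12, -1, -9, 18, 8, 9, -5, 19, -8]
-8 < parent 18 at index 3, swap → [-12, -1, -9, -8, 8, 9, -5, 19, 18]
-8 < parent -1 at index 1, swap → [-12, -8, -9, -1, 8, 9, -5, 19, 18]

[-12, -8, -9, -1, 8, 9, -5, 19, 18]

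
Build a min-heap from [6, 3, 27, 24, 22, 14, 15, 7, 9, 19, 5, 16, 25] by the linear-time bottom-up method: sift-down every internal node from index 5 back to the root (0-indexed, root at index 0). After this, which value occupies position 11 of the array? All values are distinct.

sift down from index 5: already satisfies heap property
sift down from index 4:
  22 vs smaller child 5 at index 10, swap → [6, 3, 27, 24, 5, 14, 15, 7, 9, 19, 22, 16, 25]
sift down from index 3:
  24 vs smaller child 7 at index 7, swap → [6, 3, 27, 7, 5, 14, 15, 24, 9, 19, 22, 16, 25]
sift down from index 2:
  27 vs smaller child 14 at index 5, swap → [6, 3, 14, 7, 5, 27, 15, 24, 9, 19, 22, 16, 25]
  27 vs smaller child 16 at index 11, swap → [6, 3, 14, 7, 5, 16, 15, 24, 9, 19, 22, 27, 25]
sift down from index 1: already satisfies heap property
sift down from index 0:
  6 vs smaller child 3 at index 1, swap → [3, 6, 14, 7, 5, 16, 15, 24, 9, 19, 22, 27, 25]
  6 vs smaller child 5 at index 4, swap → [3, 5, 14, 7, 6, 16, 15, 24, 9, 19, 22, 27, 25]
resulting array: [3, 5, 14, 7, 6, 16, 15, 24, 9, 19, 22, 27, 25]

27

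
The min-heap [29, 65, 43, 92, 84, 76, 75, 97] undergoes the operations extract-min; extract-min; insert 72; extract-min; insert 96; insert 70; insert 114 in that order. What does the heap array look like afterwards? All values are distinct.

[70, 72, 75, 84, 97, 76, 96, 92, 114]

extract-min → returns 29:
  remove root 29; move last element 97 to root → [97, 65, 43, 92, 84, 76, 75]
  97 vs smaller child 43 at index 2, swap → [43, 65, 97, 92, 84, 76, 75]
  97 vs smaller child 75 at index 6, swap → [43, 65, 75, 92, 84, 76, 97]
extract-min → returns 43:
  remove root 43; move last element 97 to root → [97, 65, 75, 92, 84, 76]
  97 vs smaller child 65 at index 1, swap → [65, 97, 75, 92, 84, 76]
  97 vs smaller child 84 at index 4, swap → [65, 84, 75, 92, 97, 76]
insert 72:
  append 72 at index 6 → [65, 84, 75, 92, 97, 76, 72]
  72 < parent 75 at index 2, swap → [65, 84, 72, 92, 97, 76, 75]
extract-min → returns 65:
  remove root 65; move last element 75 to root → [75, 84, 72, 92, 97, 76]
  75 vs smaller child 72 at index 2, swap → [72, 84, 75, 92, 97, 76]
insert 96:
  append 96 at index 6 → [72, 84, 75, 92, 97, 76, 96] (no swap needed)
insert 70:
  append 70 at index 7 → [72, 84, 75, 92, 97, 76, 96, 70]
  70 < parent 92 at index 3, swap → [72, 84, 75, 70, 97, 76, 96, 92]
  70 < parent 84 at index 1, swap → [72, 70, 75, 84, 97, 76, 96, 92]
  70 < parent 72 at index 0, swap → [70, 72, 75, 84, 97, 76, 96, 92]
insert 114:
  append 114 at index 8 → [70, 72, 75, 84, 97, 76, 96, 92, 114] (no swap needed)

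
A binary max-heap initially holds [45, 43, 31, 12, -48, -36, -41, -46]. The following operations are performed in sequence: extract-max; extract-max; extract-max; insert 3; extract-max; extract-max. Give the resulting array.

[-36, -41, -48, -46]

extract-max → returns 45:
  remove root 45; move last element -46 to root → [-46, 43, 31, 12, -48, -36, -41]
  -46 vs larger child 43 at index 1, swap → [43, -46, 31, 12, -48, -36, -41]
  -46 vs larger child 12 at index 3, swap → [43, 12, 31, -46, -48, -36, -41]
extract-max → returns 43:
  remove root 43; move last element -41 to root → [-41, 12, 31, -46, -48, -36]
  -41 vs larger child 31 at index 2, swap → [31, 12, -41, -46, -48, -36]
  -41 vs only child -36 at index 5, swap → [31, 12, -36, -46, -48, -41]
extract-max → returns 31:
  remove root 31; move last element -41 to root → [-41, 12, -36, -46, -48]
  -41 vs larger child 12 at index 1, swap → [12, -41, -36, -46, -48]
insert 3:
  append 3 at index 5 → [12, -41, -36, -46, -48, 3]
  3 > parent -36 at index 2, swap → [12, -41, 3, -46, -48, -36]
extract-max → returns 12:
  remove root 12; move last element -36 to root → [-36, -41, 3, -46, -48]
  -36 vs larger child 3 at index 2, swap → [3, -41, -36, -46, -48]
extract-max → returns 3:
  remove root 3; move last element -48 to root → [-48, -41, -36, -46]
  -48 vs larger child -36 at index 2, swap → [-36, -41, -48, -46]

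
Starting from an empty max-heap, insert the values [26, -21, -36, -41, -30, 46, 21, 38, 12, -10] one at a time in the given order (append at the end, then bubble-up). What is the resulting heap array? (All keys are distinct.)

Insert 26:
  append 26 at index 0 → [26] (no swap needed)
Insert -21:
  append -21 at index 1 → [26, -21] (no swap needed)
Insert -36:
  append -36 at index 2 → [26, -21, -36] (no swap needed)
Insert -41:
  append -41 at index 3 → [26, -21, -36, -41] (no swap needed)
Insert -30:
  append -30 at index 4 → [26, -21, -36, -41, -30] (no swap needed)
Insert 46:
  append 46 at index 5 → [26, -21, -36, -41, -30, 46]
  46 > parent -36 at index 2, swap → [26, -21, 46, -41, -30, -36]
  46 > parent 26 at index 0, swap → [46, -21, 26, -41, -30, -36]
Insert 21:
  append 21 at index 6 → [46, -21, 26, -41, -30, -36, 21] (no swap needed)
Insert 38:
  append 38 at index 7 → [46, -21, 26, -41, -30, -36, 21, 38]
  38 > parent -41 at index 3, swap → [46, -21, 26, 38, -30, -36, 21, -41]
  38 > parent -21 at index 1, swap → [46, 38, 26, -21, -30, -36, 21, -41]
Insert 12:
  append 12 at index 8 → [46, 38, 26, -21, -30, -36, 21, -41, 12]
  12 > parent -21 at index 3, swap → [46, 38, 26, 12, -30, -36, 21, -41, -21]
Insert -10:
  append -10 at index 9 → [46, 38, 26, 12, -30, -36, 21, -41, -21, -10]
  -10 > parent -30 at index 4, swap → [46, 38, 26, 12, -10, -36, 21, -41, -21, -30]

[46, 38, 26, 12, -10, -36, 21, -41, -21, -30]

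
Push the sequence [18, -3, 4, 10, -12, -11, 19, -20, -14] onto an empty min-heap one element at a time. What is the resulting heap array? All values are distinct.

Insert 18:
  append 18 at index 0 → [18] (no swap needed)
Insert -3:
  append -3 at index 1 → [18, -3]
  -3 < parent 18 at index 0, swap → [-3, 18]
Insert 4:
  append 4 at index 2 → [-3, 18, 4] (no swap needed)
Insert 10:
  append 10 at index 3 → [-3, 18, 4, 10]
  10 < parent 18 at index 1, swap → [-3, 10, 4, 18]
Insert -12:
  append -12 at index 4 → [-3, 10, 4, 18, -12]
  -12 < parent 10 at index 1, swap → [-3, -12, 4, 18, 10]
  -12 < parent -3 at index 0, swap → [-12, -3, 4, 18, 10]
Insert -11:
  append -11 at index 5 → [-12, -3, 4, 18, 10, -11]
  -11 < parent 4 at index 2, swap → [-12, -3, -11, 18, 10, 4]
Insert 19:
  append 19 at index 6 → [-12, -3, -11, 18, 10, 4, 19] (no swap needed)
Insert -20:
  append -20 at index 7 → [-12, -3, -11, 18, 10, 4, 19, -20]
  -20 < parent 18 at index 3, swap → [-12, -3, -11, -20, 10, 4, 19, 18]
  -20 < parent -3 at index 1, swap → [-12, -20, -11, -3, 10, 4, 19, 18]
  -20 < parent -12 at index 0, swap → [-20, -12, -11, -3, 10, 4, 19, 18]
Insert -14:
  append -14 at index 8 → [-20, -12, -11, -3, 10, 4, 19, 18, -14]
  -14 < parent -3 at index 3, swap → [-20, -12, -11, -14, 10, 4, 19, 18, -3]
  -14 < parent -12 at index 1, swap → [-20, -14, -11, -12, 10, 4, 19, 18, -3]

[-20, -14, -11, -12, 10, 4, 19, 18, -3]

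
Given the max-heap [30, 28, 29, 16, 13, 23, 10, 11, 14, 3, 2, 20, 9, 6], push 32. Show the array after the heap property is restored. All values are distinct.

[32, 28, 30, 16, 13, 23, 29, 11, 14, 3, 2, 20, 9, 6, 10]

append 32 at index 14 → [30, 28, 29, 16, 13, 23, 10, 11, 14, 3, 2, 20, 9, 6, 32]
32 > parent 10 at index 6, swap → [30, 28, 29, 16, 13, 23, 32, 11, 14, 3, 2, 20, 9, 6, 10]
32 > parent 29 at index 2, swap → [30, 28, 32, 16, 13, 23, 29, 11, 14, 3, 2, 20, 9, 6, 10]
32 > parent 30 at index 0, swap → [32, 28, 30, 16, 13, 23, 29, 11, 14, 3, 2, 20, 9, 6, 10]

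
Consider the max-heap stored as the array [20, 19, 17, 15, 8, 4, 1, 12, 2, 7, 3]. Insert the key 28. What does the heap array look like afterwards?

[28, 19, 20, 15, 8, 17, 1, 12, 2, 7, 3, 4]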